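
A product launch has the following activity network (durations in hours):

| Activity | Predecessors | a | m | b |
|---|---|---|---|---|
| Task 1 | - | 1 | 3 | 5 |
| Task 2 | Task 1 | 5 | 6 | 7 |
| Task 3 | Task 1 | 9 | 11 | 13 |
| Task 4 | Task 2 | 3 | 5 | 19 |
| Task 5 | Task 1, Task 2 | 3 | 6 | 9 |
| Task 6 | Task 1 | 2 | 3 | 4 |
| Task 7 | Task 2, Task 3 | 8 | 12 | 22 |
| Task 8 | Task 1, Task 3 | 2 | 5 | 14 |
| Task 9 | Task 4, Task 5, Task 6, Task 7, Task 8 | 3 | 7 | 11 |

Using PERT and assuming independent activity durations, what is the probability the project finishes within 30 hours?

te_Task 1 = (1 + 4·3 + 5)/6 = 18/6 = 3; σ²_Task 1 = ((5−1)/6)² = 0.444
te_Task 2 = (5 + 4·6 + 7)/6 = 36/6 = 6; σ²_Task 2 = ((7−5)/6)² = 0.111
te_Task 3 = (9 + 4·11 + 13)/6 = 66/6 = 11; σ²_Task 3 = ((13−9)/6)² = 0.444
te_Task 4 = (3 + 4·5 + 19)/6 = 42/6 = 7; σ²_Task 4 = ((19−3)/6)² = 7.111
te_Task 5 = (3 + 4·6 + 9)/6 = 36/6 = 6; σ²_Task 5 = ((9−3)/6)² = 1.000
te_Task 6 = (2 + 4·3 + 4)/6 = 18/6 = 3; σ²_Task 6 = ((4−2)/6)² = 0.111
te_Task 7 = (8 + 4·12 + 22)/6 = 78/6 = 13; σ²_Task 7 = ((22−8)/6)² = 5.444
te_Task 8 = (2 + 4·5 + 14)/6 = 36/6 = 6; σ²_Task 8 = ((14−2)/6)² = 4.000
te_Task 9 = (3 + 4·7 + 11)/6 = 42/6 = 7; σ²_Task 9 = ((11−3)/6)² = 1.778

Forward pass:
ES_Task 1 = 0; EF_Task 1 = 3
ES_Task 2 = 3; EF_Task 2 = 3+6 = 9
ES_Task 3 = 3; EF_Task 3 = 3+11 = 14
ES_Task 4 = 9; EF_Task 4 = 9+7 = 16
ES_Task 5 = max(EF_Task 1=3, EF_Task 2=9) = 9; EF_Task 5 = 9+6 = 15
ES_Task 6 = 3; EF_Task 6 = 3+3 = 6
ES_Task 7 = max(EF_Task 2=9, EF_Task 3=14) = 14; EF_Task 7 = 14+13 = 27
ES_Task 8 = max(EF_Task 1=3, EF_Task 3=14) = 14; EF_Task 8 = 14+6 = 20
ES_Task 9 = max(EF_Task 4=16, EF_Task 5=15, EF_Task 6=6, EF_Task 7=27, EF_Task 8=20) = 27; EF_Task 9 = 27+7 = 34
Expected project duration μ = 34 hours. Critical path: Task 1 → Task 3 → Task 7 → Task 9.

Variance along critical path = 0.444 + 0.444 + 5.444 + 1.778 = 8.111; σ = √8.111 = 2.848 hours.
Z = (30 − 34) / 2.848 = -1.404
P(T ≤ 30) = Φ(-1.404) ≈ 0.080

0.080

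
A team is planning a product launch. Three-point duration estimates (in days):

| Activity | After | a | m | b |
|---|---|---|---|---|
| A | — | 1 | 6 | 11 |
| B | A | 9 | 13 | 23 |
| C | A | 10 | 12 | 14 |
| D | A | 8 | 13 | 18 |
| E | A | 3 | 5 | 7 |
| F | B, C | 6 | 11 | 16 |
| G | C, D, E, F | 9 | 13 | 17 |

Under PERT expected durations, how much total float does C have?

te_A = (1 + 4·6 + 11)/6 = 36/6 = 6
te_B = (9 + 4·13 + 23)/6 = 84/6 = 14
te_C = (10 + 4·12 + 14)/6 = 72/6 = 12
te_D = (8 + 4·13 + 18)/6 = 78/6 = 13
te_E = (3 + 4·5 + 7)/6 = 30/6 = 5
te_F = (6 + 4·11 + 16)/6 = 66/6 = 11
te_G = (9 + 4·13 + 17)/6 = 78/6 = 13

Forward pass:
ES_A = 0; EF_A = 6
ES_B = 6; EF_B = 6+14 = 20
ES_C = 6; EF_C = 6+12 = 18
ES_D = 6; EF_D = 6+13 = 19
ES_E = 6; EF_E = 6+5 = 11
ES_F = max(EF_B=20, EF_C=18) = 20; EF_F = 20+11 = 31
ES_G = max(EF_C=18, EF_D=19, EF_E=11, EF_F=31) = 31; EF_G = 31+13 = 44
Expected project duration μ = 44 days. Critical path: A → B → F → G.

Backward pass:
LF_G = 44; LS_G = 44−13 = 31
LF_F = LS_G = 31; LS_F = 31−11 = 20
LF_E = LS_G = 31; LS_E = 31−5 = 26
LF_D = LS_G = 31; LS_D = 31−13 = 18
LF_C = min(LS_F=20, LS_G=31) = 20; LS_C = 20−12 = 8
LF_B = LS_F = 20; LS_B = 20−14 = 6
LF_A = min(LS_B=6, LS_C=8, LS_D=18, LS_E=26) = 6; LS_A = 6−6 = 0
Slack_C = LS_C − ES_C = 8 − 6 = 2

2 days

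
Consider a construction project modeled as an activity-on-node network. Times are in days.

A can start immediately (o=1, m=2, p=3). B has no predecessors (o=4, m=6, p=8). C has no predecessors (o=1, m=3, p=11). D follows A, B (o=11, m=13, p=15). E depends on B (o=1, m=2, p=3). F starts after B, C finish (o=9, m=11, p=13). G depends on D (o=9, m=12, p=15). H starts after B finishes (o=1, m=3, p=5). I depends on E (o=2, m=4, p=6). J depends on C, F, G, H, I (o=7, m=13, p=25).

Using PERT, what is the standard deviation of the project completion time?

3.30 days

te_A = (1 + 4·2 + 3)/6 = 12/6 = 2; σ²_A = ((3−1)/6)² = 0.111
te_B = (4 + 4·6 + 8)/6 = 36/6 = 6; σ²_B = ((8−4)/6)² = 0.444
te_C = (1 + 4·3 + 11)/6 = 24/6 = 4; σ²_C = ((11−1)/6)² = 2.778
te_D = (11 + 4·13 + 15)/6 = 78/6 = 13; σ²_D = ((15−11)/6)² = 0.444
te_E = (1 + 4·2 + 3)/6 = 12/6 = 2; σ²_E = ((3−1)/6)² = 0.111
te_F = (9 + 4·11 + 13)/6 = 66/6 = 11; σ²_F = ((13−9)/6)² = 0.444
te_G = (9 + 4·12 + 15)/6 = 72/6 = 12; σ²_G = ((15−9)/6)² = 1.000
te_H = (1 + 4·3 + 5)/6 = 18/6 = 3; σ²_H = ((5−1)/6)² = 0.444
te_I = (2 + 4·4 + 6)/6 = 24/6 = 4; σ²_I = ((6−2)/6)² = 0.444
te_J = (7 + 4·13 + 25)/6 = 84/6 = 14; σ²_J = ((25−7)/6)² = 9.000

Forward pass:
ES_A = 0; EF_A = 2
ES_B = 0; EF_B = 6
ES_C = 0; EF_C = 4
ES_D = max(EF_A=2, EF_B=6) = 6; EF_D = 6+13 = 19
ES_E = 6; EF_E = 6+2 = 8
ES_F = max(EF_B=6, EF_C=4) = 6; EF_F = 6+11 = 17
ES_G = 19; EF_G = 19+12 = 31
ES_H = 6; EF_H = 6+3 = 9
ES_I = 8; EF_I = 8+4 = 12
ES_J = max(EF_C=4, EF_F=17, EF_G=31, EF_H=9, EF_I=12) = 31; EF_J = 31+14 = 45
Expected project duration μ = 45 days. Critical path: B → D → G → J.

Variance along critical path = 0.444 + 0.444 + 1.000 + 9.000 = 10.889
σ = √10.889 = 3.300 days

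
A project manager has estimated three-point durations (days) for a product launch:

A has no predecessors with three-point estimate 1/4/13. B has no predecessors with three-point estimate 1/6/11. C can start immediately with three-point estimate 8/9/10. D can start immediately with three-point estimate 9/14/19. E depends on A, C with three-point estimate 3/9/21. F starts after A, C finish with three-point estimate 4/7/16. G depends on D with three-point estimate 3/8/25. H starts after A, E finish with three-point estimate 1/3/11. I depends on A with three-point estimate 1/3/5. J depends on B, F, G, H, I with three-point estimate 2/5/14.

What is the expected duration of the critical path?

30 days

te_A = (1 + 4·4 + 13)/6 = 30/6 = 5
te_B = (1 + 4·6 + 11)/6 = 36/6 = 6
te_C = (8 + 4·9 + 10)/6 = 54/6 = 9
te_D = (9 + 4·14 + 19)/6 = 84/6 = 14
te_E = (3 + 4·9 + 21)/6 = 60/6 = 10
te_F = (4 + 4·7 + 16)/6 = 48/6 = 8
te_G = (3 + 4·8 + 25)/6 = 60/6 = 10
te_H = (1 + 4·3 + 11)/6 = 24/6 = 4
te_I = (1 + 4·3 + 5)/6 = 18/6 = 3
te_J = (2 + 4·5 + 14)/6 = 36/6 = 6

Forward pass:
ES_A = 0; EF_A = 5
ES_B = 0; EF_B = 6
ES_C = 0; EF_C = 9
ES_D = 0; EF_D = 14
ES_E = max(EF_A=5, EF_C=9) = 9; EF_E = 9+10 = 19
ES_F = max(EF_A=5, EF_C=9) = 9; EF_F = 9+8 = 17
ES_G = 14; EF_G = 14+10 = 24
ES_H = max(EF_A=5, EF_E=19) = 19; EF_H = 19+4 = 23
ES_I = 5; EF_I = 5+3 = 8
ES_J = max(EF_B=6, EF_F=17, EF_G=24, EF_H=23, EF_I=8) = 24; EF_J = 24+6 = 30
Expected project duration μ = 30 days. Critical path: D → G → J.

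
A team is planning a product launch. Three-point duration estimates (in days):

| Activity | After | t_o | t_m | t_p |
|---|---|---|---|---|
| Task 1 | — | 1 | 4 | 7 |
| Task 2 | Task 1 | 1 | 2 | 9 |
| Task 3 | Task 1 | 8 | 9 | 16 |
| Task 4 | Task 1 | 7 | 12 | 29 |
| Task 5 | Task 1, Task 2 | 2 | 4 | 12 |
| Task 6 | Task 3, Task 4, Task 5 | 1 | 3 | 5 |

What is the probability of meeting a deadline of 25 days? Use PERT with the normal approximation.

0.850

te_Task 1 = (1 + 4·4 + 7)/6 = 24/6 = 4; σ²_Task 1 = ((7−1)/6)² = 1.000
te_Task 2 = (1 + 4·2 + 9)/6 = 18/6 = 3; σ²_Task 2 = ((9−1)/6)² = 1.778
te_Task 3 = (8 + 4·9 + 16)/6 = 60/6 = 10; σ²_Task 3 = ((16−8)/6)² = 1.778
te_Task 4 = (7 + 4·12 + 29)/6 = 84/6 = 14; σ²_Task 4 = ((29−7)/6)² = 13.444
te_Task 5 = (2 + 4·4 + 12)/6 = 30/6 = 5; σ²_Task 5 = ((12−2)/6)² = 2.778
te_Task 6 = (1 + 4·3 + 5)/6 = 18/6 = 3; σ²_Task 6 = ((5−1)/6)² = 0.444

Forward pass:
ES_Task 1 = 0; EF_Task 1 = 4
ES_Task 2 = 4; EF_Task 2 = 4+3 = 7
ES_Task 3 = 4; EF_Task 3 = 4+10 = 14
ES_Task 4 = 4; EF_Task 4 = 4+14 = 18
ES_Task 5 = max(EF_Task 1=4, EF_Task 2=7) = 7; EF_Task 5 = 7+5 = 12
ES_Task 6 = max(EF_Task 3=14, EF_Task 4=18, EF_Task 5=12) = 18; EF_Task 6 = 18+3 = 21
Expected project duration μ = 21 days. Critical path: Task 1 → Task 4 → Task 6.

Variance along critical path = 1.000 + 13.444 + 0.444 = 14.889; σ = √14.889 = 3.859 days.
Z = (25 − 21) / 3.859 = 1.037
P(T ≤ 25) = Φ(1.037) ≈ 0.850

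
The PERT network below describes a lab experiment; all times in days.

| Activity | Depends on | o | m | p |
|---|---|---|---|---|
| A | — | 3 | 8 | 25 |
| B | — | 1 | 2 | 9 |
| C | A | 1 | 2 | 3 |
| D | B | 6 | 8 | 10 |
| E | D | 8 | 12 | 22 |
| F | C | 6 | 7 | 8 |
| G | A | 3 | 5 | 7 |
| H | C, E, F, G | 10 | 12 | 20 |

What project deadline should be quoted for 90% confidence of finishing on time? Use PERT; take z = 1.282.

te_A = (3 + 4·8 + 25)/6 = 60/6 = 10; σ²_A = ((25−3)/6)² = 13.444
te_B = (1 + 4·2 + 9)/6 = 18/6 = 3; σ²_B = ((9−1)/6)² = 1.778
te_C = (1 + 4·2 + 3)/6 = 12/6 = 2; σ²_C = ((3−1)/6)² = 0.111
te_D = (6 + 4·8 + 10)/6 = 48/6 = 8; σ²_D = ((10−6)/6)² = 0.444
te_E = (8 + 4·12 + 22)/6 = 78/6 = 13; σ²_E = ((22−8)/6)² = 5.444
te_F = (6 + 4·7 + 8)/6 = 42/6 = 7; σ²_F = ((8−6)/6)² = 0.111
te_G = (3 + 4·5 + 7)/6 = 30/6 = 5; σ²_G = ((7−3)/6)² = 0.444
te_H = (10 + 4·12 + 20)/6 = 78/6 = 13; σ²_H = ((20−10)/6)² = 2.778

Forward pass:
ES_A = 0; EF_A = 10
ES_B = 0; EF_B = 3
ES_C = 10; EF_C = 10+2 = 12
ES_D = 3; EF_D = 3+8 = 11
ES_E = 11; EF_E = 11+13 = 24
ES_F = 12; EF_F = 12+7 = 19
ES_G = 10; EF_G = 10+5 = 15
ES_H = max(EF_C=12, EF_E=24, EF_F=19, EF_G=15) = 24; EF_H = 24+13 = 37
Expected project duration μ = 37 days. Critical path: B → D → E → H.

Variance along critical path = 1.778 + 0.444 + 5.444 + 2.778 = 10.444; σ = 3.232 days.
D = μ + z·σ = 37 + 1.282·3.232 = 41.1 days

41.1 days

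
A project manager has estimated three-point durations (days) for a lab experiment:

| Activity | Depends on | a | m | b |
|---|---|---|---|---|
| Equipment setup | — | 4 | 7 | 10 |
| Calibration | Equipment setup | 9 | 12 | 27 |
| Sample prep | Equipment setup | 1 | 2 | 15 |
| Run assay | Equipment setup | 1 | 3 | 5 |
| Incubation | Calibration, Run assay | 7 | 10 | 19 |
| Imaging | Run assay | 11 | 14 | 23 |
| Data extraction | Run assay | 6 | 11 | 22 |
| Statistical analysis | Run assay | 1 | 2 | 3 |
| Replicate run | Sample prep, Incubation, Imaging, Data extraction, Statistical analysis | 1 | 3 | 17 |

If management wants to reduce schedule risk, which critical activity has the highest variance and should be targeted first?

te_Equipment setup = (4 + 4·7 + 10)/6 = 42/6 = 7; σ²_Equipment setup = ((10−4)/6)² = 1.000
te_Calibration = (9 + 4·12 + 27)/6 = 84/6 = 14; σ²_Calibration = ((27−9)/6)² = 9.000
te_Sample prep = (1 + 4·2 + 15)/6 = 24/6 = 4; σ²_Sample prep = ((15−1)/6)² = 5.444
te_Run assay = (1 + 4·3 + 5)/6 = 18/6 = 3; σ²_Run assay = ((5−1)/6)² = 0.444
te_Incubation = (7 + 4·10 + 19)/6 = 66/6 = 11; σ²_Incubation = ((19−7)/6)² = 4.000
te_Imaging = (11 + 4·14 + 23)/6 = 90/6 = 15; σ²_Imaging = ((23−11)/6)² = 4.000
te_Data extraction = (6 + 4·11 + 22)/6 = 72/6 = 12; σ²_Data extraction = ((22−6)/6)² = 7.111
te_Statistical analysis = (1 + 4·2 + 3)/6 = 12/6 = 2; σ²_Statistical analysis = ((3−1)/6)² = 0.111
te_Replicate run = (1 + 4·3 + 17)/6 = 30/6 = 5; σ²_Replicate run = ((17−1)/6)² = 7.111

Forward pass:
ES_Equipment setup = 0; EF_Equipment setup = 7
ES_Calibration = 7; EF_Calibration = 7+14 = 21
ES_Sample prep = 7; EF_Sample prep = 7+4 = 11
ES_Run assay = 7; EF_Run assay = 7+3 = 10
ES_Incubation = max(EF_Calibration=21, EF_Run assay=10) = 21; EF_Incubation = 21+11 = 32
ES_Imaging = 10; EF_Imaging = 10+15 = 25
ES_Data extraction = 10; EF_Data extraction = 10+12 = 22
ES_Statistical analysis = 10; EF_Statistical analysis = 10+2 = 12
ES_Replicate run = max(EF_Sample prep=11, EF_Incubation=32, EF_Imaging=25, EF_Data extraction=22, EF_Statistical analysis=12) = 32; EF_Replicate run = 32+5 = 37
Expected project duration μ = 37 days. Critical path: Equipment setup → Calibration → Incubation → Replicate run.

Variances on critical path: σ²_Equipment setup=1.000, σ²_Calibration=9.000, σ²_Incubation=4.000, σ²_Replicate run=7.111.
Largest is σ²_Calibration = 9.000.

Calibration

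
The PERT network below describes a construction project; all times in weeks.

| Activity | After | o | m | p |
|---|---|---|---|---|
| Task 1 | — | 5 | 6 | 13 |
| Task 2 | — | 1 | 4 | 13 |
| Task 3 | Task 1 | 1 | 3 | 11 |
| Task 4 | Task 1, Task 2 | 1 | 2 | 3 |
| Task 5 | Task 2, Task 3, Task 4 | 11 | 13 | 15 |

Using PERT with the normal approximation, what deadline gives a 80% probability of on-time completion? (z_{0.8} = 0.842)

te_Task 1 = (5 + 4·6 + 13)/6 = 42/6 = 7; σ²_Task 1 = ((13−5)/6)² = 1.778
te_Task 2 = (1 + 4·4 + 13)/6 = 30/6 = 5; σ²_Task 2 = ((13−1)/6)² = 4.000
te_Task 3 = (1 + 4·3 + 11)/6 = 24/6 = 4; σ²_Task 3 = ((11−1)/6)² = 2.778
te_Task 4 = (1 + 4·2 + 3)/6 = 12/6 = 2; σ²_Task 4 = ((3−1)/6)² = 0.111
te_Task 5 = (11 + 4·13 + 15)/6 = 78/6 = 13; σ²_Task 5 = ((15−11)/6)² = 0.444

Forward pass:
ES_Task 1 = 0; EF_Task 1 = 7
ES_Task 2 = 0; EF_Task 2 = 5
ES_Task 3 = 7; EF_Task 3 = 7+4 = 11
ES_Task 4 = max(EF_Task 1=7, EF_Task 2=5) = 7; EF_Task 4 = 7+2 = 9
ES_Task 5 = max(EF_Task 2=5, EF_Task 3=11, EF_Task 4=9) = 11; EF_Task 5 = 11+13 = 24
Expected project duration μ = 24 weeks. Critical path: Task 1 → Task 3 → Task 5.

Variance along critical path = 1.778 + 2.778 + 0.444 = 5.000; σ = 2.236 weeks.
D = μ + z·σ = 24 + 0.842·2.236 = 25.9 weeks

25.9 weeks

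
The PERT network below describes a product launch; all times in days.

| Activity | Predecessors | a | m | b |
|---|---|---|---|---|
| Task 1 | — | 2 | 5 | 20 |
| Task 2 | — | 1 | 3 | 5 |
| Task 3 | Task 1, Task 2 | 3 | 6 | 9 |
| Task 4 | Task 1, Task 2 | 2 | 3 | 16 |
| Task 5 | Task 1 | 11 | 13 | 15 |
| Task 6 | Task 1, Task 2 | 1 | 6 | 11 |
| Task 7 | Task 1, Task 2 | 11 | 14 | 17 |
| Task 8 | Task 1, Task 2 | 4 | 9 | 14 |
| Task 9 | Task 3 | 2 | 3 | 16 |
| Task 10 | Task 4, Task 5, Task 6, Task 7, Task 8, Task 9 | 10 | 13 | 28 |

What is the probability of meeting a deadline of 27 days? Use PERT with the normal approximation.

0.019

te_Task 1 = (2 + 4·5 + 20)/6 = 42/6 = 7; σ²_Task 1 = ((20−2)/6)² = 9.000
te_Task 2 = (1 + 4·3 + 5)/6 = 18/6 = 3; σ²_Task 2 = ((5−1)/6)² = 0.444
te_Task 3 = (3 + 4·6 + 9)/6 = 36/6 = 6; σ²_Task 3 = ((9−3)/6)² = 1.000
te_Task 4 = (2 + 4·3 + 16)/6 = 30/6 = 5; σ²_Task 4 = ((16−2)/6)² = 5.444
te_Task 5 = (11 + 4·13 + 15)/6 = 78/6 = 13; σ²_Task 5 = ((15−11)/6)² = 0.444
te_Task 6 = (1 + 4·6 + 11)/6 = 36/6 = 6; σ²_Task 6 = ((11−1)/6)² = 2.778
te_Task 7 = (11 + 4·14 + 17)/6 = 84/6 = 14; σ²_Task 7 = ((17−11)/6)² = 1.000
te_Task 8 = (4 + 4·9 + 14)/6 = 54/6 = 9; σ²_Task 8 = ((14−4)/6)² = 2.778
te_Task 9 = (2 + 4·3 + 16)/6 = 30/6 = 5; σ²_Task 9 = ((16−2)/6)² = 5.444
te_Task 10 = (10 + 4·13 + 28)/6 = 90/6 = 15; σ²_Task 10 = ((28−10)/6)² = 9.000

Forward pass:
ES_Task 1 = 0; EF_Task 1 = 7
ES_Task 2 = 0; EF_Task 2 = 3
ES_Task 3 = max(EF_Task 1=7, EF_Task 2=3) = 7; EF_Task 3 = 7+6 = 13
ES_Task 4 = max(EF_Task 1=7, EF_Task 2=3) = 7; EF_Task 4 = 7+5 = 12
ES_Task 5 = 7; EF_Task 5 = 7+13 = 20
ES_Task 6 = max(EF_Task 1=7, EF_Task 2=3) = 7; EF_Task 6 = 7+6 = 13
ES_Task 7 = max(EF_Task 1=7, EF_Task 2=3) = 7; EF_Task 7 = 7+14 = 21
ES_Task 8 = max(EF_Task 1=7, EF_Task 2=3) = 7; EF_Task 8 = 7+9 = 16
ES_Task 9 = 13; EF_Task 9 = 13+5 = 18
ES_Task 10 = max(EF_Task 4=12, EF_Task 5=20, EF_Task 6=13, EF_Task 7=21, EF_Task 8=16, EF_Task 9=18) = 21; EF_Task 10 = 21+15 = 36
Expected project duration μ = 36 days. Critical path: Task 1 → Task 7 → Task 10.

Variance along critical path = 9.000 + 1.000 + 9.000 = 19.000; σ = √19.000 = 4.359 days.
Z = (27 − 36) / 4.359 = -2.065
P(T ≤ 27) = Φ(-2.065) ≈ 0.019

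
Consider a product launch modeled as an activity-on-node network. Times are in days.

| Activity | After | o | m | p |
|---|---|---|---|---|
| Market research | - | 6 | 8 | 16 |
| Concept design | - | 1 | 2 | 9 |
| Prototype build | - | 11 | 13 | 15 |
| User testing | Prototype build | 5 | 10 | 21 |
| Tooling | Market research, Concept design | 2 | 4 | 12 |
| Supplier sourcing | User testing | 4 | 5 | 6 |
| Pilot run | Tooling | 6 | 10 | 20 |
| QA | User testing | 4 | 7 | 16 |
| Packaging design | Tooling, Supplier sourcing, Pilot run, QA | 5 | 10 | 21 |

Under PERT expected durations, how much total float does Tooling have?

te_Market research = (6 + 4·8 + 16)/6 = 54/6 = 9
te_Concept design = (1 + 4·2 + 9)/6 = 18/6 = 3
te_Prototype build = (11 + 4·13 + 15)/6 = 78/6 = 13
te_User testing = (5 + 4·10 + 21)/6 = 66/6 = 11
te_Tooling = (2 + 4·4 + 12)/6 = 30/6 = 5
te_Supplier sourcing = (4 + 4·5 + 6)/6 = 30/6 = 5
te_Pilot run = (6 + 4·10 + 20)/6 = 66/6 = 11
te_QA = (4 + 4·7 + 16)/6 = 48/6 = 8
te_Packaging design = (5 + 4·10 + 21)/6 = 66/6 = 11

Forward pass:
ES_Market research = 0; EF_Market research = 9
ES_Concept design = 0; EF_Concept design = 3
ES_Prototype build = 0; EF_Prototype build = 13
ES_User testing = 13; EF_User testing = 13+11 = 24
ES_Tooling = max(EF_Market research=9, EF_Concept design=3) = 9; EF_Tooling = 9+5 = 14
ES_Supplier sourcing = 24; EF_Supplier sourcing = 24+5 = 29
ES_Pilot run = 14; EF_Pilot run = 14+11 = 25
ES_QA = 24; EF_QA = 24+8 = 32
ES_Packaging design = max(EF_Tooling=14, EF_Supplier sourcing=29, EF_Pilot run=25, EF_QA=32) = 32; EF_Packaging design = 32+11 = 43
Expected project duration μ = 43 days. Critical path: Prototype build → User testing → QA → Packaging design.

Backward pass:
LF_Packaging design = 43; LS_Packaging design = 43−11 = 32
LF_QA = LS_Packaging design = 32; LS_QA = 32−8 = 24
LF_Pilot run = LS_Packaging design = 32; LS_Pilot run = 32−11 = 21
LF_Supplier sourcing = LS_Packaging design = 32; LS_Supplier sourcing = 32−5 = 27
LF_Tooling = min(LS_Pilot run=21, LS_Packaging design=32) = 21; LS_Tooling = 21−5 = 16
LF_User testing = min(LS_Supplier sourcing=27, LS_QA=24) = 24; LS_User testing = 24−11 = 13
LF_Prototype build = LS_User testing = 13; LS_Prototype build = 13−13 = 0
LF_Concept design = LS_Tooling = 16; LS_Concept design = 16−3 = 13
LF_Market research = LS_Tooling = 16; LS_Market research = 16−9 = 7
Slack_Tooling = LS_Tooling − ES_Tooling = 16 − 9 = 7

7 days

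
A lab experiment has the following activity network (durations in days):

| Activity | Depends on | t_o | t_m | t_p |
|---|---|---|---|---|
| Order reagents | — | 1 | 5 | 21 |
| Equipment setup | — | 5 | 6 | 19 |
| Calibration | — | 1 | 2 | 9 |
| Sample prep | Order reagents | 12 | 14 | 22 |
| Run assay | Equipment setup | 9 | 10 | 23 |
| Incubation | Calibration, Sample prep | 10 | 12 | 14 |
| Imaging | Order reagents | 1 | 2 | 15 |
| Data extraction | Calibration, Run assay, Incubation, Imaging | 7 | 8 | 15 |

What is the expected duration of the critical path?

43 days

te_Order reagents = (1 + 4·5 + 21)/6 = 42/6 = 7
te_Equipment setup = (5 + 4·6 + 19)/6 = 48/6 = 8
te_Calibration = (1 + 4·2 + 9)/6 = 18/6 = 3
te_Sample prep = (12 + 4·14 + 22)/6 = 90/6 = 15
te_Run assay = (9 + 4·10 + 23)/6 = 72/6 = 12
te_Incubation = (10 + 4·12 + 14)/6 = 72/6 = 12
te_Imaging = (1 + 4·2 + 15)/6 = 24/6 = 4
te_Data extraction = (7 + 4·8 + 15)/6 = 54/6 = 9

Forward pass:
ES_Order reagents = 0; EF_Order reagents = 7
ES_Equipment setup = 0; EF_Equipment setup = 8
ES_Calibration = 0; EF_Calibration = 3
ES_Sample prep = 7; EF_Sample prep = 7+15 = 22
ES_Run assay = 8; EF_Run assay = 8+12 = 20
ES_Incubation = max(EF_Calibration=3, EF_Sample prep=22) = 22; EF_Incubation = 22+12 = 34
ES_Imaging = 7; EF_Imaging = 7+4 = 11
ES_Data extraction = max(EF_Calibration=3, EF_Run assay=20, EF_Incubation=34, EF_Imaging=11) = 34; EF_Data extraction = 34+9 = 43
Expected project duration μ = 43 days. Critical path: Order reagents → Sample prep → Incubation → Data extraction.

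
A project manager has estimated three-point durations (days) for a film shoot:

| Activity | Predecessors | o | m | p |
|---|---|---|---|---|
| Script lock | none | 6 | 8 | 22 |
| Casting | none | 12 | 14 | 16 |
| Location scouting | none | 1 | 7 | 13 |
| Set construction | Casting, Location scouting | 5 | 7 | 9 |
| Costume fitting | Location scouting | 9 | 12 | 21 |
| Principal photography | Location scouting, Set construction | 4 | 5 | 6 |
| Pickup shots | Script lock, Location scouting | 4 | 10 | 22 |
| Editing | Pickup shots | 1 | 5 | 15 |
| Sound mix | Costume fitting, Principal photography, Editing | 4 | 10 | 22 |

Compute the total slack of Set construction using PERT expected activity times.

te_Script lock = (6 + 4·8 + 22)/6 = 60/6 = 10
te_Casting = (12 + 4·14 + 16)/6 = 84/6 = 14
te_Location scouting = (1 + 4·7 + 13)/6 = 42/6 = 7
te_Set construction = (5 + 4·7 + 9)/6 = 42/6 = 7
te_Costume fitting = (9 + 4·12 + 21)/6 = 78/6 = 13
te_Principal photography = (4 + 4·5 + 6)/6 = 30/6 = 5
te_Pickup shots = (4 + 4·10 + 22)/6 = 66/6 = 11
te_Editing = (1 + 4·5 + 15)/6 = 36/6 = 6
te_Sound mix = (4 + 4·10 + 22)/6 = 66/6 = 11

Forward pass:
ES_Script lock = 0; EF_Script lock = 10
ES_Casting = 0; EF_Casting = 14
ES_Location scouting = 0; EF_Location scouting = 7
ES_Set construction = max(EF_Casting=14, EF_Location scouting=7) = 14; EF_Set construction = 14+7 = 21
ES_Costume fitting = 7; EF_Costume fitting = 7+13 = 20
ES_Principal photography = max(EF_Location scouting=7, EF_Set construction=21) = 21; EF_Principal photography = 21+5 = 26
ES_Pickup shots = max(EF_Script lock=10, EF_Location scouting=7) = 10; EF_Pickup shots = 10+11 = 21
ES_Editing = 21; EF_Editing = 21+6 = 27
ES_Sound mix = max(EF_Costume fitting=20, EF_Principal photography=26, EF_Editing=27) = 27; EF_Sound mix = 27+11 = 38
Expected project duration μ = 38 days. Critical path: Script lock → Pickup shots → Editing → Sound mix.

Backward pass:
LF_Sound mix = 38; LS_Sound mix = 38−11 = 27
LF_Editing = LS_Sound mix = 27; LS_Editing = 27−6 = 21
LF_Pickup shots = LS_Editing = 21; LS_Pickup shots = 21−11 = 10
LF_Principal photography = LS_Sound mix = 27; LS_Principal photography = 27−5 = 22
LF_Costume fitting = LS_Sound mix = 27; LS_Costume fitting = 27−13 = 14
LF_Set construction = LS_Principal photography = 22; LS_Set construction = 22−7 = 15
LF_Location scouting = min(LS_Set construction=15, LS_Costume fitting=14, LS_Principal photography=22, LS_Pickup shots=10) = 10; LS_Location scouting = 10−7 = 3
LF_Casting = LS_Set construction = 15; LS_Casting = 15−14 = 1
LF_Script lock = LS_Pickup shots = 10; LS_Script lock = 10−10 = 0
Slack_Set construction = LS_Set construction − ES_Set construction = 15 − 14 = 1

1 days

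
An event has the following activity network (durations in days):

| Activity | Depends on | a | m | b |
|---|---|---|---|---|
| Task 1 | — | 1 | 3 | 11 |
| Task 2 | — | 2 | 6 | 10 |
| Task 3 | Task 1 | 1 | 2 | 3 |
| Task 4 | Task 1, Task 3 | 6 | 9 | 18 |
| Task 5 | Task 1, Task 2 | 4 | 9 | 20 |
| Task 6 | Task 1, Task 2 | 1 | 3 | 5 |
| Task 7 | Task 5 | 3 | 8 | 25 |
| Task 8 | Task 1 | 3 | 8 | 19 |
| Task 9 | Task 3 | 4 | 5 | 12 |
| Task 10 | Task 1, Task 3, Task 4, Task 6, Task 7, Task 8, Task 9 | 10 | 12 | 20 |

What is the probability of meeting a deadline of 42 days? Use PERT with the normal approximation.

te_Task 1 = (1 + 4·3 + 11)/6 = 24/6 = 4; σ²_Task 1 = ((11−1)/6)² = 2.778
te_Task 2 = (2 + 4·6 + 10)/6 = 36/6 = 6; σ²_Task 2 = ((10−2)/6)² = 1.778
te_Task 3 = (1 + 4·2 + 3)/6 = 12/6 = 2; σ²_Task 3 = ((3−1)/6)² = 0.111
te_Task 4 = (6 + 4·9 + 18)/6 = 60/6 = 10; σ²_Task 4 = ((18−6)/6)² = 4.000
te_Task 5 = (4 + 4·9 + 20)/6 = 60/6 = 10; σ²_Task 5 = ((20−4)/6)² = 7.111
te_Task 6 = (1 + 4·3 + 5)/6 = 18/6 = 3; σ²_Task 6 = ((5−1)/6)² = 0.444
te_Task 7 = (3 + 4·8 + 25)/6 = 60/6 = 10; σ²_Task 7 = ((25−3)/6)² = 13.444
te_Task 8 = (3 + 4·8 + 19)/6 = 54/6 = 9; σ²_Task 8 = ((19−3)/6)² = 7.111
te_Task 9 = (4 + 4·5 + 12)/6 = 36/6 = 6; σ²_Task 9 = ((12−4)/6)² = 1.778
te_Task 10 = (10 + 4·12 + 20)/6 = 78/6 = 13; σ²_Task 10 = ((20−10)/6)² = 2.778

Forward pass:
ES_Task 1 = 0; EF_Task 1 = 4
ES_Task 2 = 0; EF_Task 2 = 6
ES_Task 3 = 4; EF_Task 3 = 4+2 = 6
ES_Task 4 = max(EF_Task 1=4, EF_Task 3=6) = 6; EF_Task 4 = 6+10 = 16
ES_Task 5 = max(EF_Task 1=4, EF_Task 2=6) = 6; EF_Task 5 = 6+10 = 16
ES_Task 6 = max(EF_Task 1=4, EF_Task 2=6) = 6; EF_Task 6 = 6+3 = 9
ES_Task 7 = 16; EF_Task 7 = 16+10 = 26
ES_Task 8 = 4; EF_Task 8 = 4+9 = 13
ES_Task 9 = 6; EF_Task 9 = 6+6 = 12
ES_Task 10 = max(EF_Task 1=4, EF_Task 3=6, EF_Task 4=16, EF_Task 6=9, EF_Task 7=26, EF_Task 8=13, EF_Task 9=12) = 26; EF_Task 10 = 26+13 = 39
Expected project duration μ = 39 days. Critical path: Task 2 → Task 5 → Task 7 → Task 10.

Variance along critical path = 1.778 + 7.111 + 13.444 + 2.778 = 25.111; σ = √25.111 = 5.011 days.
Z = (42 − 39) / 5.011 = 0.599
P(T ≤ 42) = Φ(0.599) ≈ 0.725

0.725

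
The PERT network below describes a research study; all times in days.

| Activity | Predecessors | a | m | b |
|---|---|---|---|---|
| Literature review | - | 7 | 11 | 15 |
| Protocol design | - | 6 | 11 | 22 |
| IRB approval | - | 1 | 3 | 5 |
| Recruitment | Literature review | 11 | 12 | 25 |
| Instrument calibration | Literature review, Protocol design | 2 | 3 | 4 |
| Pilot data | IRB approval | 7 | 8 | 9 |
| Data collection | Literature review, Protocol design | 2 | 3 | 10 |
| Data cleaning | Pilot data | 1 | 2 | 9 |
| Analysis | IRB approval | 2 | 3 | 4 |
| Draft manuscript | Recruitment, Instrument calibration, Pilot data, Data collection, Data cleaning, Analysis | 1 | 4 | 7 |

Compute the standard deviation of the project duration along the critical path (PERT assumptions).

2.87 days

te_Literature review = (7 + 4·11 + 15)/6 = 66/6 = 11; σ²_Literature review = ((15−7)/6)² = 1.778
te_Protocol design = (6 + 4·11 + 22)/6 = 72/6 = 12; σ²_Protocol design = ((22−6)/6)² = 7.111
te_IRB approval = (1 + 4·3 + 5)/6 = 18/6 = 3; σ²_IRB approval = ((5−1)/6)² = 0.444
te_Recruitment = (11 + 4·12 + 25)/6 = 84/6 = 14; σ²_Recruitment = ((25−11)/6)² = 5.444
te_Instrument calibration = (2 + 4·3 + 4)/6 = 18/6 = 3; σ²_Instrument calibration = ((4−2)/6)² = 0.111
te_Pilot data = (7 + 4·8 + 9)/6 = 48/6 = 8; σ²_Pilot data = ((9−7)/6)² = 0.111
te_Data collection = (2 + 4·3 + 10)/6 = 24/6 = 4; σ²_Data collection = ((10−2)/6)² = 1.778
te_Data cleaning = (1 + 4·2 + 9)/6 = 18/6 = 3; σ²_Data cleaning = ((9−1)/6)² = 1.778
te_Analysis = (2 + 4·3 + 4)/6 = 18/6 = 3; σ²_Analysis = ((4−2)/6)² = 0.111
te_Draft manuscript = (1 + 4·4 + 7)/6 = 24/6 = 4; σ²_Draft manuscript = ((7−1)/6)² = 1.000

Forward pass:
ES_Literature review = 0; EF_Literature review = 11
ES_Protocol design = 0; EF_Protocol design = 12
ES_IRB approval = 0; EF_IRB approval = 3
ES_Recruitment = 11; EF_Recruitment = 11+14 = 25
ES_Instrument calibration = max(EF_Literature review=11, EF_Protocol design=12) = 12; EF_Instrument calibration = 12+3 = 15
ES_Pilot data = 3; EF_Pilot data = 3+8 = 11
ES_Data collection = max(EF_Literature review=11, EF_Protocol design=12) = 12; EF_Data collection = 12+4 = 16
ES_Data cleaning = 11; EF_Data cleaning = 11+3 = 14
ES_Analysis = 3; EF_Analysis = 3+3 = 6
ES_Draft manuscript = max(EF_Recruitment=25, EF_Instrument calibration=15, EF_Pilot data=11, EF_Data collection=16, EF_Data cleaning=14, EF_Analysis=6) = 25; EF_Draft manuscript = 25+4 = 29
Expected project duration μ = 29 days. Critical path: Literature review → Recruitment → Draft manuscript.

Variance along critical path = 1.778 + 5.444 + 1.000 = 8.222
σ = √8.222 = 2.867 days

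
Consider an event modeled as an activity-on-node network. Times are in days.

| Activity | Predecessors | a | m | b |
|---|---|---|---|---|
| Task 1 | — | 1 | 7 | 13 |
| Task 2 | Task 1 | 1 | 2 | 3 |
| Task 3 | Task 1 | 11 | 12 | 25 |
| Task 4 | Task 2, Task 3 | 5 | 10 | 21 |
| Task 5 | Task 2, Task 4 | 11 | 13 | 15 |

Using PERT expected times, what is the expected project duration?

te_Task 1 = (1 + 4·7 + 13)/6 = 42/6 = 7
te_Task 2 = (1 + 4·2 + 3)/6 = 12/6 = 2
te_Task 3 = (11 + 4·12 + 25)/6 = 84/6 = 14
te_Task 4 = (5 + 4·10 + 21)/6 = 66/6 = 11
te_Task 5 = (11 + 4·13 + 15)/6 = 78/6 = 13

Forward pass:
ES_Task 1 = 0; EF_Task 1 = 7
ES_Task 2 = 7; EF_Task 2 = 7+2 = 9
ES_Task 3 = 7; EF_Task 3 = 7+14 = 21
ES_Task 4 = max(EF_Task 2=9, EF_Task 3=21) = 21; EF_Task 4 = 21+11 = 32
ES_Task 5 = max(EF_Task 2=9, EF_Task 4=32) = 32; EF_Task 5 = 32+13 = 45
Expected project duration μ = 45 days. Critical path: Task 1 → Task 3 → Task 4 → Task 5.

45 days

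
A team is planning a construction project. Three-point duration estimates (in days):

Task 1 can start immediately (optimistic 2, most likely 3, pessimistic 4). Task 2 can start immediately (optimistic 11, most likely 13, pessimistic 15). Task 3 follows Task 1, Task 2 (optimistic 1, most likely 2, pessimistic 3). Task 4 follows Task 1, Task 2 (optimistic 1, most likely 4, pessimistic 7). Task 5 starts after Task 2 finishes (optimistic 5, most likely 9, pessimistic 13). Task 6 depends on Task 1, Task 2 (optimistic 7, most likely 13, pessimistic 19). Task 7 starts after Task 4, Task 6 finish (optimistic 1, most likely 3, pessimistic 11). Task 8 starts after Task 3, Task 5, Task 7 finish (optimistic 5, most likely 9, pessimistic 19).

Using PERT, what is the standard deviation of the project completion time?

te_Task 1 = (2 + 4·3 + 4)/6 = 18/6 = 3; σ²_Task 1 = ((4−2)/6)² = 0.111
te_Task 2 = (11 + 4·13 + 15)/6 = 78/6 = 13; σ²_Task 2 = ((15−11)/6)² = 0.444
te_Task 3 = (1 + 4·2 + 3)/6 = 12/6 = 2; σ²_Task 3 = ((3−1)/6)² = 0.111
te_Task 4 = (1 + 4·4 + 7)/6 = 24/6 = 4; σ²_Task 4 = ((7−1)/6)² = 1.000
te_Task 5 = (5 + 4·9 + 13)/6 = 54/6 = 9; σ²_Task 5 = ((13−5)/6)² = 1.778
te_Task 6 = (7 + 4·13 + 19)/6 = 78/6 = 13; σ²_Task 6 = ((19−7)/6)² = 4.000
te_Task 7 = (1 + 4·3 + 11)/6 = 24/6 = 4; σ²_Task 7 = ((11−1)/6)² = 2.778
te_Task 8 = (5 + 4·9 + 19)/6 = 60/6 = 10; σ²_Task 8 = ((19−5)/6)² = 5.444

Forward pass:
ES_Task 1 = 0; EF_Task 1 = 3
ES_Task 2 = 0; EF_Task 2 = 13
ES_Task 3 = max(EF_Task 1=3, EF_Task 2=13) = 13; EF_Task 3 = 13+2 = 15
ES_Task 4 = max(EF_Task 1=3, EF_Task 2=13) = 13; EF_Task 4 = 13+4 = 17
ES_Task 5 = 13; EF_Task 5 = 13+9 = 22
ES_Task 6 = max(EF_Task 1=3, EF_Task 2=13) = 13; EF_Task 6 = 13+13 = 26
ES_Task 7 = max(EF_Task 4=17, EF_Task 6=26) = 26; EF_Task 7 = 26+4 = 30
ES_Task 8 = max(EF_Task 3=15, EF_Task 5=22, EF_Task 7=30) = 30; EF_Task 8 = 30+10 = 40
Expected project duration μ = 40 days. Critical path: Task 2 → Task 6 → Task 7 → Task 8.

Variance along critical path = 0.444 + 4.000 + 2.778 + 5.444 = 12.667
σ = √12.667 = 3.559 days

3.56 days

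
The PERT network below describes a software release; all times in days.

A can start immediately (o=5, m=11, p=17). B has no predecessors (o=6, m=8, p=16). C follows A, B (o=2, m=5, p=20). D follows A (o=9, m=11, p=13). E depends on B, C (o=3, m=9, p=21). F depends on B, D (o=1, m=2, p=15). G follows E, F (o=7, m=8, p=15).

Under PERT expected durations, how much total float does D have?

2 days

te_A = (5 + 4·11 + 17)/6 = 66/6 = 11
te_B = (6 + 4·8 + 16)/6 = 54/6 = 9
te_C = (2 + 4·5 + 20)/6 = 42/6 = 7
te_D = (9 + 4·11 + 13)/6 = 66/6 = 11
te_E = (3 + 4·9 + 21)/6 = 60/6 = 10
te_F = (1 + 4·2 + 15)/6 = 24/6 = 4
te_G = (7 + 4·8 + 15)/6 = 54/6 = 9

Forward pass:
ES_A = 0; EF_A = 11
ES_B = 0; EF_B = 9
ES_C = max(EF_A=11, EF_B=9) = 11; EF_C = 11+7 = 18
ES_D = 11; EF_D = 11+11 = 22
ES_E = max(EF_B=9, EF_C=18) = 18; EF_E = 18+10 = 28
ES_F = max(EF_B=9, EF_D=22) = 22; EF_F = 22+4 = 26
ES_G = max(EF_E=28, EF_F=26) = 28; EF_G = 28+9 = 37
Expected project duration μ = 37 days. Critical path: A → C → E → G.

Backward pass:
LF_G = 37; LS_G = 37−9 = 28
LF_F = LS_G = 28; LS_F = 28−4 = 24
LF_E = LS_G = 28; LS_E = 28−10 = 18
LF_D = LS_F = 24; LS_D = 24−11 = 13
LF_C = LS_E = 18; LS_C = 18−7 = 11
LF_B = min(LS_C=11, LS_E=18, LS_F=24) = 11; LS_B = 11−9 = 2
LF_A = min(LS_C=11, LS_D=13) = 11; LS_A = 11−11 = 0
Slack_D = LS_D − ES_D = 13 − 11 = 2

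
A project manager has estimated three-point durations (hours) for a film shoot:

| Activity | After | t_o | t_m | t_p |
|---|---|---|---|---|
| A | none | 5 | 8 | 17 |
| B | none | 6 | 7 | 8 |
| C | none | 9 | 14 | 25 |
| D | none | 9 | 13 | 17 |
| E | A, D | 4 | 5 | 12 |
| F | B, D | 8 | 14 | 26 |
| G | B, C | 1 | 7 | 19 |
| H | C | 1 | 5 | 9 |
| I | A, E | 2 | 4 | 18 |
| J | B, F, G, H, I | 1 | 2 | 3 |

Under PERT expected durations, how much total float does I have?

te_A = (5 + 4·8 + 17)/6 = 54/6 = 9
te_B = (6 + 4·7 + 8)/6 = 42/6 = 7
te_C = (9 + 4·14 + 25)/6 = 90/6 = 15
te_D = (9 + 4·13 + 17)/6 = 78/6 = 13
te_E = (4 + 4·5 + 12)/6 = 36/6 = 6
te_F = (8 + 4·14 + 26)/6 = 90/6 = 15
te_G = (1 + 4·7 + 19)/6 = 48/6 = 8
te_H = (1 + 4·5 + 9)/6 = 30/6 = 5
te_I = (2 + 4·4 + 18)/6 = 36/6 = 6
te_J = (1 + 4·2 + 3)/6 = 12/6 = 2

Forward pass:
ES_A = 0; EF_A = 9
ES_B = 0; EF_B = 7
ES_C = 0; EF_C = 15
ES_D = 0; EF_D = 13
ES_E = max(EF_A=9, EF_D=13) = 13; EF_E = 13+6 = 19
ES_F = max(EF_B=7, EF_D=13) = 13; EF_F = 13+15 = 28
ES_G = max(EF_B=7, EF_C=15) = 15; EF_G = 15+8 = 23
ES_H = 15; EF_H = 15+5 = 20
ES_I = max(EF_A=9, EF_E=19) = 19; EF_I = 19+6 = 25
ES_J = max(EF_B=7, EF_F=28, EF_G=23, EF_H=20, EF_I=25) = 28; EF_J = 28+2 = 30
Expected project duration μ = 30 hours. Critical path: D → F → J.

Backward pass:
LF_J = 30; LS_J = 30−2 = 28
LF_I = LS_J = 28; LS_I = 28−6 = 22
LF_H = LS_J = 28; LS_H = 28−5 = 23
LF_G = LS_J = 28; LS_G = 28−8 = 20
LF_F = LS_J = 28; LS_F = 28−15 = 13
LF_E = LS_I = 22; LS_E = 22−6 = 16
LF_D = min(LS_E=16, LS_F=13) = 13; LS_D = 13−13 = 0
LF_C = min(LS_G=20, LS_H=23) = 20; LS_C = 20−15 = 5
LF_B = min(LS_F=13, LS_G=20, LS_J=28) = 13; LS_B = 13−7 = 6
LF_A = min(LS_E=16, LS_I=22) = 16; LS_A = 16−9 = 7
Slack_I = LS_I − ES_I = 22 − 19 = 3

3 hours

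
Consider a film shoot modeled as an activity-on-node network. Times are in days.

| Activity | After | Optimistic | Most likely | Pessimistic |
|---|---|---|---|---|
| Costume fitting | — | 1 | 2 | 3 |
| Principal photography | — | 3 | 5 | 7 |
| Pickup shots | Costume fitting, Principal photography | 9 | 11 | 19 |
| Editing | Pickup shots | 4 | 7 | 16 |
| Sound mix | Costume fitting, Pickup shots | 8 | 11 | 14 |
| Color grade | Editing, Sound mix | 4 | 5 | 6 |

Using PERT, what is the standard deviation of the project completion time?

2.08 days

te_Costume fitting = (1 + 4·2 + 3)/6 = 12/6 = 2; σ²_Costume fitting = ((3−1)/6)² = 0.111
te_Principal photography = (3 + 4·5 + 7)/6 = 30/6 = 5; σ²_Principal photography = ((7−3)/6)² = 0.444
te_Pickup shots = (9 + 4·11 + 19)/6 = 72/6 = 12; σ²_Pickup shots = ((19−9)/6)² = 2.778
te_Editing = (4 + 4·7 + 16)/6 = 48/6 = 8; σ²_Editing = ((16−4)/6)² = 4.000
te_Sound mix = (8 + 4·11 + 14)/6 = 66/6 = 11; σ²_Sound mix = ((14−8)/6)² = 1.000
te_Color grade = (4 + 4·5 + 6)/6 = 30/6 = 5; σ²_Color grade = ((6−4)/6)² = 0.111

Forward pass:
ES_Costume fitting = 0; EF_Costume fitting = 2
ES_Principal photography = 0; EF_Principal photography = 5
ES_Pickup shots = max(EF_Costume fitting=2, EF_Principal photography=5) = 5; EF_Pickup shots = 5+12 = 17
ES_Editing = 17; EF_Editing = 17+8 = 25
ES_Sound mix = max(EF_Costume fitting=2, EF_Pickup shots=17) = 17; EF_Sound mix = 17+11 = 28
ES_Color grade = max(EF_Editing=25, EF_Sound mix=28) = 28; EF_Color grade = 28+5 = 33
Expected project duration μ = 33 days. Critical path: Principal photography → Pickup shots → Sound mix → Color grade.

Variance along critical path = 0.444 + 2.778 + 1.000 + 0.111 = 4.333
σ = √4.333 = 2.082 days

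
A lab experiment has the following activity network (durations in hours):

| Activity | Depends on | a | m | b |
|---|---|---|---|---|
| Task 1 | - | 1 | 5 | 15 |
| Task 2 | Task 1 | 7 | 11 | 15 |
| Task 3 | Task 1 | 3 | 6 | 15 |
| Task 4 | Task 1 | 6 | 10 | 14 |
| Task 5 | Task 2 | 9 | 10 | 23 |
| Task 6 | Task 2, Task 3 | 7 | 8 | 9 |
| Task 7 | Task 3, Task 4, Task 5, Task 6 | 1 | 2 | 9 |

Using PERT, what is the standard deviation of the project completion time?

te_Task 1 = (1 + 4·5 + 15)/6 = 36/6 = 6; σ²_Task 1 = ((15−1)/6)² = 5.444
te_Task 2 = (7 + 4·11 + 15)/6 = 66/6 = 11; σ²_Task 2 = ((15−7)/6)² = 1.778
te_Task 3 = (3 + 4·6 + 15)/6 = 42/6 = 7; σ²_Task 3 = ((15−3)/6)² = 4.000
te_Task 4 = (6 + 4·10 + 14)/6 = 60/6 = 10; σ²_Task 4 = ((14−6)/6)² = 1.778
te_Task 5 = (9 + 4·10 + 23)/6 = 72/6 = 12; σ²_Task 5 = ((23−9)/6)² = 5.444
te_Task 6 = (7 + 4·8 + 9)/6 = 48/6 = 8; σ²_Task 6 = ((9−7)/6)² = 0.111
te_Task 7 = (1 + 4·2 + 9)/6 = 18/6 = 3; σ²_Task 7 = ((9−1)/6)² = 1.778

Forward pass:
ES_Task 1 = 0; EF_Task 1 = 6
ES_Task 2 = 6; EF_Task 2 = 6+11 = 17
ES_Task 3 = 6; EF_Task 3 = 6+7 = 13
ES_Task 4 = 6; EF_Task 4 = 6+10 = 16
ES_Task 5 = 17; EF_Task 5 = 17+12 = 29
ES_Task 6 = max(EF_Task 2=17, EF_Task 3=13) = 17; EF_Task 6 = 17+8 = 25
ES_Task 7 = max(EF_Task 3=13, EF_Task 4=16, EF_Task 5=29, EF_Task 6=25) = 29; EF_Task 7 = 29+3 = 32
Expected project duration μ = 32 hours. Critical path: Task 1 → Task 2 → Task 5 → Task 7.

Variance along critical path = 5.444 + 1.778 + 5.444 + 1.778 = 14.444
σ = √14.444 = 3.801 hours

3.80 hours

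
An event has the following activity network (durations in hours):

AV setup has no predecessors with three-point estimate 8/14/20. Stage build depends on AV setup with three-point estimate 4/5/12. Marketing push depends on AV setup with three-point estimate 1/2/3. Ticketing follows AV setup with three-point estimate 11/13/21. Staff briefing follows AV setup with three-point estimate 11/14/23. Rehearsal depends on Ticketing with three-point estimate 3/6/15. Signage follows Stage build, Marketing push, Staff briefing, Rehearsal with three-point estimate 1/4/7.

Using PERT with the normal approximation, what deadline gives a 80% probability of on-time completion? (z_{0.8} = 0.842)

41.9 hours

te_AV setup = (8 + 4·14 + 20)/6 = 84/6 = 14; σ²_AV setup = ((20−8)/6)² = 4.000
te_Stage build = (4 + 4·5 + 12)/6 = 36/6 = 6; σ²_Stage build = ((12−4)/6)² = 1.778
te_Marketing push = (1 + 4·2 + 3)/6 = 12/6 = 2; σ²_Marketing push = ((3−1)/6)² = 0.111
te_Ticketing = (11 + 4·13 + 21)/6 = 84/6 = 14; σ²_Ticketing = ((21−11)/6)² = 2.778
te_Staff briefing = (11 + 4·14 + 23)/6 = 90/6 = 15; σ²_Staff briefing = ((23−11)/6)² = 4.000
te_Rehearsal = (3 + 4·6 + 15)/6 = 42/6 = 7; σ²_Rehearsal = ((15−3)/6)² = 4.000
te_Signage = (1 + 4·4 + 7)/6 = 24/6 = 4; σ²_Signage = ((7−1)/6)² = 1.000

Forward pass:
ES_AV setup = 0; EF_AV setup = 14
ES_Stage build = 14; EF_Stage build = 14+6 = 20
ES_Marketing push = 14; EF_Marketing push = 14+2 = 16
ES_Ticketing = 14; EF_Ticketing = 14+14 = 28
ES_Staff briefing = 14; EF_Staff briefing = 14+15 = 29
ES_Rehearsal = 28; EF_Rehearsal = 28+7 = 35
ES_Signage = max(EF_Stage build=20, EF_Marketing push=16, EF_Staff briefing=29, EF_Rehearsal=35) = 35; EF_Signage = 35+4 = 39
Expected project duration μ = 39 hours. Critical path: AV setup → Ticketing → Rehearsal → Signage.

Variance along critical path = 4.000 + 2.778 + 4.000 + 1.000 = 11.778; σ = 3.432 hours.
D = μ + z·σ = 39 + 0.842·3.432 = 41.9 hours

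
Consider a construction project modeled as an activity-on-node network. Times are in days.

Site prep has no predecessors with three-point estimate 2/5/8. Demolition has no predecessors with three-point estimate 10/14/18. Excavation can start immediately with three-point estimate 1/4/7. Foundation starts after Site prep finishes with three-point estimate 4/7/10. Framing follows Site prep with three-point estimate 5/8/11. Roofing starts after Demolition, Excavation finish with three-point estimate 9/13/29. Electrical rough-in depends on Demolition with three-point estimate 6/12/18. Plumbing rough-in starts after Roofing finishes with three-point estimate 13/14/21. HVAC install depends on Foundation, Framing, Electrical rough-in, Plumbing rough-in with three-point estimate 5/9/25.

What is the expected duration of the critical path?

55 days

te_Site prep = (2 + 4·5 + 8)/6 = 30/6 = 5
te_Demolition = (10 + 4·14 + 18)/6 = 84/6 = 14
te_Excavation = (1 + 4·4 + 7)/6 = 24/6 = 4
te_Foundation = (4 + 4·7 + 10)/6 = 42/6 = 7
te_Framing = (5 + 4·8 + 11)/6 = 48/6 = 8
te_Roofing = (9 + 4·13 + 29)/6 = 90/6 = 15
te_Electrical rough-in = (6 + 4·12 + 18)/6 = 72/6 = 12
te_Plumbing rough-in = (13 + 4·14 + 21)/6 = 90/6 = 15
te_HVAC install = (5 + 4·9 + 25)/6 = 66/6 = 11

Forward pass:
ES_Site prep = 0; EF_Site prep = 5
ES_Demolition = 0; EF_Demolition = 14
ES_Excavation = 0; EF_Excavation = 4
ES_Foundation = 5; EF_Foundation = 5+7 = 12
ES_Framing = 5; EF_Framing = 5+8 = 13
ES_Roofing = max(EF_Demolition=14, EF_Excavation=4) = 14; EF_Roofing = 14+15 = 29
ES_Electrical rough-in = 14; EF_Electrical rough-in = 14+12 = 26
ES_Plumbing rough-in = 29; EF_Plumbing rough-in = 29+15 = 44
ES_HVAC install = max(EF_Foundation=12, EF_Framing=13, EF_Electrical rough-in=26, EF_Plumbing rough-in=44) = 44; EF_HVAC install = 44+11 = 55
Expected project duration μ = 55 days. Critical path: Demolition → Roofing → Plumbing rough-in → HVAC install.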